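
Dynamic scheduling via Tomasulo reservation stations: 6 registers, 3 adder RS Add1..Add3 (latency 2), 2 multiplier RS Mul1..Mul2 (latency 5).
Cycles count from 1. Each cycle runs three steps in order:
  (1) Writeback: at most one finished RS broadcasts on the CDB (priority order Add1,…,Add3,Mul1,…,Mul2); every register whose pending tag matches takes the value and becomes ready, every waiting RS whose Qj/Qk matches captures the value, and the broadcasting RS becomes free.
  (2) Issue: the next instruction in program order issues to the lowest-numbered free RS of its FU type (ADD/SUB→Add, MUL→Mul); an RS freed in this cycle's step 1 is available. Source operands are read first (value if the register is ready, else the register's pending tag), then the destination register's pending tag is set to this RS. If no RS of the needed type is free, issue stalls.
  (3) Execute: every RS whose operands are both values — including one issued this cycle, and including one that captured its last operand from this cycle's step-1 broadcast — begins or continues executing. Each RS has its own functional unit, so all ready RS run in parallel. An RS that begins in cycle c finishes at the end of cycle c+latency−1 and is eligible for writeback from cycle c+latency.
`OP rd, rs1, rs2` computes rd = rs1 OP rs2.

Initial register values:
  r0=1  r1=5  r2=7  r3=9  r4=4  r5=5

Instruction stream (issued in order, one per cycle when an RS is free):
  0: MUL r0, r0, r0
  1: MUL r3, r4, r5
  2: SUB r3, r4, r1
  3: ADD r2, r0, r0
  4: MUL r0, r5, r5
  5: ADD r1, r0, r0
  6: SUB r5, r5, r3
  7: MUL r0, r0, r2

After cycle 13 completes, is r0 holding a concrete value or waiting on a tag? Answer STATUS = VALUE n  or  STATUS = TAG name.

cycle 1: issue MUL r0<-Mul1 // r0:Mul1,r1:5,r2:7,r3:9,r4:4,r5:5
cycle 2: issue MUL r3<-Mul2 // r0:Mul1,r1:5,r2:7,r3:Mul2,r4:4,r5:5
cycle 3: issue SUB r3<-Add1 // r0:Mul1,r1:5,r2:7,r3:Add1,r4:4,r5:5
cycle 4: issue ADD r2<-Add2 // r0:Mul1,r1:5,r2:Add2,r3:Add1,r4:4,r5:5
cycle 5: CDB Add1=-1; stall // r0:Mul1,r1:5,r2:Add2,r3:-1,r4:4,r5:5
cycle 6: CDB Mul1=1; issue MUL r0<-Mul1 // r0:Mul1,r1:5,r2:Add2,r3:-1,r4:4,r5:5
cycle 7: CDB Mul2=20; issue ADD r1<-Add1 // r0:Mul1,r1:Add1,r2:Add2,r3:-1,r4:4,r5:5
cycle 8: CDB Add2=2; issue SUB r5<-Add2 // r0:Mul1,r1:Add1,r2:2,r3:-1,r4:4,r5:Add2
cycle 9: issue MUL r0<-Mul2 // r0:Mul2,r1:Add1,r2:2,r3:-1,r4:4,r5:Add2
cycle 10: CDB Add2=6 // r0:Mul2,r1:Add1,r2:2,r3:-1,r4:4,r5:6
cycle 11: CDB Mul1=25 // r0:Mul2,r1:Add1,r2:2,r3:-1,r4:4,r5:6
cycle 12: - // r0:Mul2,r1:Add1,r2:2,r3:-1,r4:4,r5:6
cycle 13: CDB Add1=50 // r0:Mul2,r1:50,r2:2,r3:-1,r4:4,r5:6

STATUS = TAG Mul2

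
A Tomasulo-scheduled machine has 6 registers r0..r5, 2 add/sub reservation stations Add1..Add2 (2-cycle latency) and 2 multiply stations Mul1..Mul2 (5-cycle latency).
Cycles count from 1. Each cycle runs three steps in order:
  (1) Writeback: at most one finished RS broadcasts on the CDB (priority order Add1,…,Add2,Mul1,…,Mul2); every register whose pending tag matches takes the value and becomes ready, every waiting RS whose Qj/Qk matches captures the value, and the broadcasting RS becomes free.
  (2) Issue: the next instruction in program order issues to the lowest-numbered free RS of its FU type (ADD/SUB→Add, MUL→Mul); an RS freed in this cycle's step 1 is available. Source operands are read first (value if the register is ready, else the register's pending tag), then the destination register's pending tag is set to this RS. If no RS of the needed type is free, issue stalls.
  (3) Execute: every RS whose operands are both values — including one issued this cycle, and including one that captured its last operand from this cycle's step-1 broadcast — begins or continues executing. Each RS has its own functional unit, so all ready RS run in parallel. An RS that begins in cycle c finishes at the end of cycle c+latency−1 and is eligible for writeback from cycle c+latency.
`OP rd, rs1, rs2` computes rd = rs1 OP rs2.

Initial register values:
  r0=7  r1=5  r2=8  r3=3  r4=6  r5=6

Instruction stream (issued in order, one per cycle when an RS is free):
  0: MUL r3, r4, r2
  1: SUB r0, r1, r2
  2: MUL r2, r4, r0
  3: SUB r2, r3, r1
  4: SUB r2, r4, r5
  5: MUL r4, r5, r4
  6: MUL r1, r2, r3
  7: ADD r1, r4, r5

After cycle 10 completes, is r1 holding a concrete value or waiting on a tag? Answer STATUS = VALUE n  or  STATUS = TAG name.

STATUS = TAG Add1

cycle 1: issue MUL r3<-Mul1 // r0:7,r1:5,r2:8,r3:Mul1,r4:6,r5:6
cycle 2: issue SUB r0<-Add1 // r0:Add1,r1:5,r2:8,r3:Mul1,r4:6,r5:6
cycle 3: issue MUL r2<-Mul2 // r0:Add1,r1:5,r2:Mul2,r3:Mul1,r4:6,r5:6
cycle 4: CDB Add1=-3; issue SUB r2<-Add1 // r0:-3,r1:5,r2:Add1,r3:Mul1,r4:6,r5:6
cycle 5: issue SUB r2<-Add2 // r0:-3,r1:5,r2:Add2,r3:Mul1,r4:6,r5:6
cycle 6: CDB Mul1=48; issue MUL r4<-Mul1 // r0:-3,r1:5,r2:Add2,r3:48,r4:Mul1,r5:6
cycle 7: CDB Add2=0; stall // r0:-3,r1:5,r2:0,r3:48,r4:Mul1,r5:6
cycle 8: CDB Add1=43; stall // r0:-3,r1:5,r2:0,r3:48,r4:Mul1,r5:6
cycle 9: CDB Mul2=-18; issue MUL r1<-Mul2 // r0:-3,r1:Mul2,r2:0,r3:48,r4:Mul1,r5:6
cycle 10: issue ADD r1<-Add1 // r0:-3,r1:Add1,r2:0,r3:48,r4:Mul1,r5:6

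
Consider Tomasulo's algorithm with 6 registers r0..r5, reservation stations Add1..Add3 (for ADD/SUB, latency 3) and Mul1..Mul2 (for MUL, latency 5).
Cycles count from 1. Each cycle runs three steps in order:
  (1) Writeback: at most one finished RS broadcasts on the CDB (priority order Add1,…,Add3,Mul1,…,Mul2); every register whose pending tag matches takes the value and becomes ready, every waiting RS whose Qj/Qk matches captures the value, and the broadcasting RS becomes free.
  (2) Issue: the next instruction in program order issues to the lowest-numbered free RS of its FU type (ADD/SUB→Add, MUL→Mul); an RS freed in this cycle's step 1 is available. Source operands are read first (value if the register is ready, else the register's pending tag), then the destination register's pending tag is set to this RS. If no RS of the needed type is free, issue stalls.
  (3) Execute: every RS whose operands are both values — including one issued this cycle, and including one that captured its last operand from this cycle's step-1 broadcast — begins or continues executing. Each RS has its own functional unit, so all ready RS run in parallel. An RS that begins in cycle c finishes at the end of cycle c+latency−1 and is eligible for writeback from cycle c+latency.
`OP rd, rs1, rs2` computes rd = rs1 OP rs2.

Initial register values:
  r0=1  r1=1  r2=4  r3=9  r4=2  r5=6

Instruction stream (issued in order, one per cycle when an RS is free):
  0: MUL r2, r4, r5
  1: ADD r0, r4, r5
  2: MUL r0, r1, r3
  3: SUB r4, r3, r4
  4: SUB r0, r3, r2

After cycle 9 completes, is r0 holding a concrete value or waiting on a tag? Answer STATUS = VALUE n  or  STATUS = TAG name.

STATUS = VALUE -3

cycle 1: issue MUL r2<-Mul1 // r0:1,r1:1,r2:Mul1,r3:9,r4:2,r5:6
cycle 2: issue ADD r0<-Add1 // r0:Add1,r1:1,r2:Mul1,r3:9,r4:2,r5:6
cycle 3: issue MUL r0<-Mul2 // r0:Mul2,r1:1,r2:Mul1,r3:9,r4:2,r5:6
cycle 4: issue SUB r4<-Add2 // r0:Mul2,r1:1,r2:Mul1,r3:9,r4:Add2,r5:6
cycle 5: CDB Add1=8; issue SUB r0<-Add1 // r0:Add1,r1:1,r2:Mul1,r3:9,r4:Add2,r5:6
cycle 6: CDB Mul1=12 // r0:Add1,r1:1,r2:12,r3:9,r4:Add2,r5:6
cycle 7: CDB Add2=7 // r0:Add1,r1:1,r2:12,r3:9,r4:7,r5:6
cycle 8: CDB Mul2=9 // r0:Add1,r1:1,r2:12,r3:9,r4:7,r5:6
cycle 9: CDB Add1=-3 // r0:-3,r1:1,r2:12,r3:9,r4:7,r5:6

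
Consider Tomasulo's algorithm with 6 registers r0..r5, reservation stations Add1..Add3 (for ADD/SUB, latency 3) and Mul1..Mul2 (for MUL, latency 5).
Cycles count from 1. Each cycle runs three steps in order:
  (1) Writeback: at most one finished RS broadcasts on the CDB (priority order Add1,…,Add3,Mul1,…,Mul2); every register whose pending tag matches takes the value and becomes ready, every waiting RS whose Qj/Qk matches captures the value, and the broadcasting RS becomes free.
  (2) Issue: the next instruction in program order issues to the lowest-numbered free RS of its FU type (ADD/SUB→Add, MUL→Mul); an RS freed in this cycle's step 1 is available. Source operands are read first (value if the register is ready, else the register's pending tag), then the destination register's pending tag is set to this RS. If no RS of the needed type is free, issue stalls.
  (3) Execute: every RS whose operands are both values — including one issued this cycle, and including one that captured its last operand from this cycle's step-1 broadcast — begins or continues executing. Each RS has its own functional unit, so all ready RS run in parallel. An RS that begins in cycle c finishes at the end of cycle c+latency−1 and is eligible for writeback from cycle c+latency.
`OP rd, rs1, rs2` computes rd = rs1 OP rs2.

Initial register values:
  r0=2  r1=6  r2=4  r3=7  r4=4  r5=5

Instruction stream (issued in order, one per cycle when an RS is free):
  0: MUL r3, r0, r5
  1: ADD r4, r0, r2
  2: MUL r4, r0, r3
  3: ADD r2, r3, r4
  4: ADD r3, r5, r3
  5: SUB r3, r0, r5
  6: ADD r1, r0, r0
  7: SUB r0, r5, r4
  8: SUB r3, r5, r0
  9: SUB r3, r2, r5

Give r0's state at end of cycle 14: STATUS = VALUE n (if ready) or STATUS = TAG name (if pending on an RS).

STATUS = TAG Add3

c1: issue MUL r3<-Mul1 | r0:2,r1:6,r2:4,r3:Mul1,r4:4,r5:5
c2: issue ADD r4<-Add1 | r0:2,r1:6,r2:4,r3:Mul1,r4:Add1,r5:5
c3: issue MUL r4<-Mul2 | r0:2,r1:6,r2:4,r3:Mul1,r4:Mul2,r5:5
c4: issue ADD r2<-Add2 | r0:2,r1:6,r2:Add2,r3:Mul1,r4:Mul2,r5:5
c5: CDB Add1=6; issue ADD r3<-Add1 | r0:2,r1:6,r2:Add2,r3:Add1,r4:Mul2,r5:5
c6: CDB Mul1=10; issue SUB r3<-Add3 | r0:2,r1:6,r2:Add2,r3:Add3,r4:Mul2,r5:5
c7: stall | r0:2,r1:6,r2:Add2,r3:Add3,r4:Mul2,r5:5
c8: stall | r0:2,r1:6,r2:Add2,r3:Add3,r4:Mul2,r5:5
c9: CDB Add1=15; issue ADD r1<-Add1 | r0:2,r1:Add1,r2:Add2,r3:Add3,r4:Mul2,r5:5
c10: CDB Add3=-3; issue SUB r0<-Add3 | r0:Add3,r1:Add1,r2:Add2,r3:-3,r4:Mul2,r5:5
c11: CDB Mul2=20; stall | r0:Add3,r1:Add1,r2:Add2,r3:-3,r4:20,r5:5
c12: CDB Add1=4; issue SUB r3<-Add1 | r0:Add3,r1:4,r2:Add2,r3:Add1,r4:20,r5:5
c13: stall | r0:Add3,r1:4,r2:Add2,r3:Add1,r4:20,r5:5
c14: CDB Add2=30; issue SUB r3<-Add2 | r0:Add3,r1:4,r2:30,r3:Add2,r4:20,r5:5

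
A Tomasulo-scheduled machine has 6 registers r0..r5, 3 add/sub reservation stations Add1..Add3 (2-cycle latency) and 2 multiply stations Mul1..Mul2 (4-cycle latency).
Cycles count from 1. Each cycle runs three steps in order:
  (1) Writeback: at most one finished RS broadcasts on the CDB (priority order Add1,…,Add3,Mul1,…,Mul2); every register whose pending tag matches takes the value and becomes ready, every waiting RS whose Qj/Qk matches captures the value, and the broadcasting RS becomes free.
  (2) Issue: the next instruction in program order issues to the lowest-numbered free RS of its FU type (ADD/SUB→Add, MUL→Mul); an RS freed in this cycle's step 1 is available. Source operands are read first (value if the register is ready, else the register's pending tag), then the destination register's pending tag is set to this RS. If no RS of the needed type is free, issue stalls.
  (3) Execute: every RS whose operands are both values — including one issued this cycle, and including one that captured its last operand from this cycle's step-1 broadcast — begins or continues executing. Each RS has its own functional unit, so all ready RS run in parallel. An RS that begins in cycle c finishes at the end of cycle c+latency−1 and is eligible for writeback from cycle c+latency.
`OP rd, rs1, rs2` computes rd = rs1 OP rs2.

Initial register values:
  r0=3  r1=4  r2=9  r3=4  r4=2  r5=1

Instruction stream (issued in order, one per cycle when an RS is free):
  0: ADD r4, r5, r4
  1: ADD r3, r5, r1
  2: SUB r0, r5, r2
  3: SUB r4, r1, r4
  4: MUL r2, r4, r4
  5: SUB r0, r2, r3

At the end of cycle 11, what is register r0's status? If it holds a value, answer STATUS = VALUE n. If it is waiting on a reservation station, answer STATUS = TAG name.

cycle 1: issue ADD r4<-Add1 // r0:3,r1:4,r2:9,r3:4,r4:Add1,r5:1
cycle 2: issue ADD r3<-Add2 // r0:3,r1:4,r2:9,r3:Add2,r4:Add1,r5:1
cycle 3: CDB Add1=3; issue SUB r0<-Add1 // r0:Add1,r1:4,r2:9,r3:Add2,r4:3,r5:1
cycle 4: CDB Add2=5; issue SUB r4<-Add2 // r0:Add1,r1:4,r2:9,r3:5,r4:Add2,r5:1
cycle 5: CDB Add1=-8; issue MUL r2<-Mul1 // r0:-8,r1:4,r2:Mul1,r3:5,r4:Add2,r5:1
cycle 6: CDB Add2=1; issue SUB r0<-Add1 // r0:Add1,r1:4,r2:Mul1,r3:5,r4:1,r5:1
cycle 7: - // r0:Add1,r1:4,r2:Mul1,r3:5,r4:1,r5:1
cycle 8: - // r0:Add1,r1:4,r2:Mul1,r3:5,r4:1,r5:1
cycle 9: - // r0:Add1,r1:4,r2:Mul1,r3:5,r4:1,r5:1
cycle 10: CDB Mul1=1 // r0:Add1,r1:4,r2:1,r3:5,r4:1,r5:1
cycle 11: - // r0:Add1,r1:4,r2:1,r3:5,r4:1,r5:1

STATUS = TAG Add1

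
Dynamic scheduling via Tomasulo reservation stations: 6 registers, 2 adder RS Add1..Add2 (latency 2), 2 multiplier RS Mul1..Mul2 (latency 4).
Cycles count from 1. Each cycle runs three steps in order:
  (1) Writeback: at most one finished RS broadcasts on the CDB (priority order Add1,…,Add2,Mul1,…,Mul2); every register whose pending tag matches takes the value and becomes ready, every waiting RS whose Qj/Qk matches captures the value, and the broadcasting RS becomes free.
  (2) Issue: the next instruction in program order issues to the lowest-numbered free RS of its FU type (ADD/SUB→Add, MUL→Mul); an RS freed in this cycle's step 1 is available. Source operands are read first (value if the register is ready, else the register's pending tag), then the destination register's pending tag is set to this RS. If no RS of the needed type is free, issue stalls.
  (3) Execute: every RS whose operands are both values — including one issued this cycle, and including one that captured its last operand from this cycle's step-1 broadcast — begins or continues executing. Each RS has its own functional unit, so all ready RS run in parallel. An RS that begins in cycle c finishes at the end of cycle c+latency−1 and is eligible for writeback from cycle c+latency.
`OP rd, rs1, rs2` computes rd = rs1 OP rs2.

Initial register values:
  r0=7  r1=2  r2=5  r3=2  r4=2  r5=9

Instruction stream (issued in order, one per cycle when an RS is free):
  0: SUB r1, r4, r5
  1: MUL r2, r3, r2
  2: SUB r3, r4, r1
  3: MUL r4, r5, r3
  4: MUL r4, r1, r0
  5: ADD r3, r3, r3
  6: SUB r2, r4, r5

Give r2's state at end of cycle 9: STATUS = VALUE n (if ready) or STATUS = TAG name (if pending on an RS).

cycle 1: issue SUB r1<-Add1 // r0:7,r1:Add1,r2:5,r3:2,r4:2,r5:9
cycle 2: issue MUL r2<-Mul1 // r0:7,r1:Add1,r2:Mul1,r3:2,r4:2,r5:9
cycle 3: CDB Add1=-7; issue SUB r3<-Add1 // r0:7,r1:-7,r2:Mul1,r3:Add1,r4:2,r5:9
cycle 4: issue MUL r4<-Mul2 // r0:7,r1:-7,r2:Mul1,r3:Add1,r4:Mul2,r5:9
cycle 5: CDB Add1=9; stall // r0:7,r1:-7,r2:Mul1,r3:9,r4:Mul2,r5:9
cycle 6: CDB Mul1=10; issue MUL r4<-Mul1 // r0:7,r1:-7,r2:10,r3:9,r4:Mul1,r5:9
cycle 7: issue ADD r3<-Add1 // r0:7,r1:-7,r2:10,r3:Add1,r4:Mul1,r5:9
cycle 8: issue SUB r2<-Add2 // r0:7,r1:-7,r2:Add2,r3:Add1,r4:Mul1,r5:9
cycle 9: CDB Add1=18 // r0:7,r1:-7,r2:Add2,r3:18,r4:Mul1,r5:9

STATUS = TAG Add2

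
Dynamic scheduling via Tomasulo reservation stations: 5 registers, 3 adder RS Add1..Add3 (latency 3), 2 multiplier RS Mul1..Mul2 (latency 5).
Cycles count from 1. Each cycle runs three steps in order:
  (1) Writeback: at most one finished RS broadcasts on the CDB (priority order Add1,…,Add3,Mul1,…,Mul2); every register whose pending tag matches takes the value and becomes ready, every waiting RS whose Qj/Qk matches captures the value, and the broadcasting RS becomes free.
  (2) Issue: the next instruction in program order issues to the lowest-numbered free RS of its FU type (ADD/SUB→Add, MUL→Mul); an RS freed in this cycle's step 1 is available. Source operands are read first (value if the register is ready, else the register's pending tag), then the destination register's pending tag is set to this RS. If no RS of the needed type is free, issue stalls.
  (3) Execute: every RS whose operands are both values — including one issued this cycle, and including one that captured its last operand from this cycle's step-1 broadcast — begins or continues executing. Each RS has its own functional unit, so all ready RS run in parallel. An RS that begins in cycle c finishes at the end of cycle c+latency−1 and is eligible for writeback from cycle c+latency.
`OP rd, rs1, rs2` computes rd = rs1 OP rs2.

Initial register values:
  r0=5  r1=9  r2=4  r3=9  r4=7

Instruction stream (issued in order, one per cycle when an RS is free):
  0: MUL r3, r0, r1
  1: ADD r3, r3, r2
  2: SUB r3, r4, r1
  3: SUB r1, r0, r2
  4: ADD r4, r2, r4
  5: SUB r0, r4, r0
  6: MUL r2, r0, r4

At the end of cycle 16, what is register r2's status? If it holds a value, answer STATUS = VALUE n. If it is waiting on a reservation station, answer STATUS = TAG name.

STATUS = TAG Mul1

cycle 1: issue MUL r3<-Mul1 // r0:5,r1:9,r2:4,r3:Mul1,r4:7
cycle 2: issue ADD r3<-Add1 // r0:5,r1:9,r2:4,r3:Add1,r4:7
cycle 3: issue SUB r3<-Add2 // r0:5,r1:9,r2:4,r3:Add2,r4:7
cycle 4: issue SUB r1<-Add3 // r0:5,r1:Add3,r2:4,r3:Add2,r4:7
cycle 5: stall // r0:5,r1:Add3,r2:4,r3:Add2,r4:7
cycle 6: CDB Add2=-2; issue ADD r4<-Add2 // r0:5,r1:Add3,r2:4,r3:-2,r4:Add2
cycle 7: CDB Add3=1; issue SUB r0<-Add3 // r0:Add3,r1:1,r2:4,r3:-2,r4:Add2
cycle 8: CDB Mul1=45; issue MUL r2<-Mul1 // r0:Add3,r1:1,r2:Mul1,r3:-2,r4:Add2
cycle 9: CDB Add2=11 // r0:Add3,r1:1,r2:Mul1,r3:-2,r4:11
cycle 10: - // r0:Add3,r1:1,r2:Mul1,r3:-2,r4:11
cycle 11: CDB Add1=49 // r0:Add3,r1:1,r2:Mul1,r3:-2,r4:11
cycle 12: CDB Add3=6 // r0:6,r1:1,r2:Mul1,r3:-2,r4:11
cycle 13: - // r0:6,r1:1,r2:Mul1,r3:-2,r4:11
cycle 14: - // r0:6,r1:1,r2:Mul1,r3:-2,r4:11
cycle 15: - // r0:6,r1:1,r2:Mul1,r3:-2,r4:11
cycle 16: - // r0:6,r1:1,r2:Mul1,r3:-2,r4:11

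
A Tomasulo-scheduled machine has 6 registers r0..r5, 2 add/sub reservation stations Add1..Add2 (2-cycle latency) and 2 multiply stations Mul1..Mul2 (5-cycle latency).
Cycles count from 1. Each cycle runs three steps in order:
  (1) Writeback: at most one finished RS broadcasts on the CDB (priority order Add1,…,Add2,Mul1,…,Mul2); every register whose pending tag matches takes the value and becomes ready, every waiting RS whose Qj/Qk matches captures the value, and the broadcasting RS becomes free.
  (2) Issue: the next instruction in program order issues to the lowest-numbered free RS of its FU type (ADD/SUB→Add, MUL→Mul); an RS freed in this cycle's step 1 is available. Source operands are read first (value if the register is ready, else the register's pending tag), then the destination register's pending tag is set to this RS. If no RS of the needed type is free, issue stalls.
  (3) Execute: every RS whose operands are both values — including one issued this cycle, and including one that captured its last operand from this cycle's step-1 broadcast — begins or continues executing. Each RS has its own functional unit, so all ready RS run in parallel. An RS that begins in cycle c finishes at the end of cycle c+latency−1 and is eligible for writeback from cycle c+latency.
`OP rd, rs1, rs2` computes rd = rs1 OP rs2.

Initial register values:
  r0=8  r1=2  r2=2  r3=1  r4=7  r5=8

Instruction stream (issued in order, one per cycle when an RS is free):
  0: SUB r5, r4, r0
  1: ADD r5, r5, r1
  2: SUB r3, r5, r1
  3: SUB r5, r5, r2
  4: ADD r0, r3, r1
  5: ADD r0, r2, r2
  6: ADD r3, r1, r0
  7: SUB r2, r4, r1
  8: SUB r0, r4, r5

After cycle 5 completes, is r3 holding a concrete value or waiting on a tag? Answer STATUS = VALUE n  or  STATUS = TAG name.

cycle 1: issue SUB r5<-Add1 // r0:8,r1:2,r2:2,r3:1,r4:7,r5:Add1
cycle 2: issue ADD r5<-Add2 // r0:8,r1:2,r2:2,r3:1,r4:7,r5:Add2
cycle 3: CDB Add1=-1; issue SUB r3<-Add1 // r0:8,r1:2,r2:2,r3:Add1,r4:7,r5:Add2
cycle 4: stall // r0:8,r1:2,r2:2,r3:Add1,r4:7,r5:Add2
cycle 5: CDB Add2=1; issue SUB r5<-Add2 // r0:8,r1:2,r2:2,r3:Add1,r4:7,r5:Add2

STATUS = TAG Add1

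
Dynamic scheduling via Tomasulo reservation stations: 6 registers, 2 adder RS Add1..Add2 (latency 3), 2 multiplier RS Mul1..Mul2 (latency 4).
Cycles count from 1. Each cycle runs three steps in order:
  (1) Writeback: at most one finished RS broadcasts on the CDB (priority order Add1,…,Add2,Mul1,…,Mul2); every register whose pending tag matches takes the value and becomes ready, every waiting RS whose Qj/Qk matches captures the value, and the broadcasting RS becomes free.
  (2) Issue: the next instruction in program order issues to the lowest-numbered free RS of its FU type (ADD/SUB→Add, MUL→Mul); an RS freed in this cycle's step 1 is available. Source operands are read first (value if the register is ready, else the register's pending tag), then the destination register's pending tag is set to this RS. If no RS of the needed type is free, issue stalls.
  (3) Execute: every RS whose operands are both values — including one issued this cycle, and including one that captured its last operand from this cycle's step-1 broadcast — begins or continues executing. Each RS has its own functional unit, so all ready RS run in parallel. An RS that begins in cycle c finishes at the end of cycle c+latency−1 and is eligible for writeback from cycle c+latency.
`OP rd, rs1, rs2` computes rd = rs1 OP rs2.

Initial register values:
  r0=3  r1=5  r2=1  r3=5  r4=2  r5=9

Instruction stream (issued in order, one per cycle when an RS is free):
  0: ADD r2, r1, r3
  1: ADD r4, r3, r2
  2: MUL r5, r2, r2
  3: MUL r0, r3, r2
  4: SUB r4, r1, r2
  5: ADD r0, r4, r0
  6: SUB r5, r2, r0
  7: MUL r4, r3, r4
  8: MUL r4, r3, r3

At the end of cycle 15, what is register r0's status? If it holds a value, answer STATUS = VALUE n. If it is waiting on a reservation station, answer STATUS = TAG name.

STATUS = VALUE 45

cycle 1: issue ADD r2<-Add1 // r0:3,r1:5,r2:Add1,r3:5,r4:2,r5:9
cycle 2: issue ADD r4<-Add2 // r0:3,r1:5,r2:Add1,r3:5,r4:Add2,r5:9
cycle 3: issue MUL r5<-Mul1 // r0:3,r1:5,r2:Add1,r3:5,r4:Add2,r5:Mul1
cycle 4: CDB Add1=10; issue MUL r0<-Mul2 // r0:Mul2,r1:5,r2:10,r3:5,r4:Add2,r5:Mul1
cycle 5: issue SUB r4<-Add1 // r0:Mul2,r1:5,r2:10,r3:5,r4:Add1,r5:Mul1
cycle 6: stall // r0:Mul2,r1:5,r2:10,r3:5,r4:Add1,r5:Mul1
cycle 7: CDB Add2=15; issue ADD r0<-Add2 // r0:Add2,r1:5,r2:10,r3:5,r4:Add1,r5:Mul1
cycle 8: CDB Add1=-5; issue SUB r5<-Add1 // r0:Add2,r1:5,r2:10,r3:5,r4:-5,r5:Add1
cycle 9: CDB Mul1=100; issue MUL r4<-Mul1 // r0:Add2,r1:5,r2:10,r3:5,r4:Mul1,r5:Add1
cycle 10: CDB Mul2=50; issue MUL r4<-Mul2 // r0:Add2,r1:5,r2:10,r3:5,r4:Mul2,r5:Add1
cycle 11: - // r0:Add2,r1:5,r2:10,r3:5,r4:Mul2,r5:Add1
cycle 12: - // r0:Add2,r1:5,r2:10,r3:5,r4:Mul2,r5:Add1
cycle 13: CDB Add2=45 // r0:45,r1:5,r2:10,r3:5,r4:Mul2,r5:Add1
cycle 14: CDB Mul1=-25 // r0:45,r1:5,r2:10,r3:5,r4:Mul2,r5:Add1
cycle 15: CDB Mul2=25 // r0:45,r1:5,r2:10,r3:5,r4:25,r5:Add1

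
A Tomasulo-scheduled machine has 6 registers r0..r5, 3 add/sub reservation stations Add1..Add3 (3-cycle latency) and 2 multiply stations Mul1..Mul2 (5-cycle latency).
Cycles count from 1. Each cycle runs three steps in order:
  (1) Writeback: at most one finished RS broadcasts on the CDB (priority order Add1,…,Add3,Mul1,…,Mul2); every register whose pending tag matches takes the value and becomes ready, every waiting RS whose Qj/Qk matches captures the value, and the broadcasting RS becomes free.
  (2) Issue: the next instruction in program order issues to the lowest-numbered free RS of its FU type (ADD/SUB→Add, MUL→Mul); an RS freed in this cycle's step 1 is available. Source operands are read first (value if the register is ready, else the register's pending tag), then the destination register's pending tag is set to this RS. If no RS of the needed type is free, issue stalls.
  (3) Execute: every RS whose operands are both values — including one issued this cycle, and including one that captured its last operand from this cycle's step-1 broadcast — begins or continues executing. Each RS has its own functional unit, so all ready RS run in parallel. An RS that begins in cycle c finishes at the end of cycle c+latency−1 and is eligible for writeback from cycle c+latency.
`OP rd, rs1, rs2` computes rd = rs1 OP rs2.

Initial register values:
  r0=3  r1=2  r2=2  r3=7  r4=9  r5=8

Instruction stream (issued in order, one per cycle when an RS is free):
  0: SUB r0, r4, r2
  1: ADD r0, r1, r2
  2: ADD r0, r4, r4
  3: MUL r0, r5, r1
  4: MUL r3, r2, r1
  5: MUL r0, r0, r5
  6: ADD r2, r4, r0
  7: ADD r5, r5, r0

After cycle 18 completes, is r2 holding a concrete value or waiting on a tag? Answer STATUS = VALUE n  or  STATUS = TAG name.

STATUS = VALUE 137

c1: issue SUB r0<-Add1 | r0:Add1,r1:2,r2:2,r3:7,r4:9,r5:8
c2: issue ADD r0<-Add2 | r0:Add2,r1:2,r2:2,r3:7,r4:9,r5:8
c3: issue ADD r0<-Add3 | r0:Add3,r1:2,r2:2,r3:7,r4:9,r5:8
c4: CDB Add1=7; issue MUL r0<-Mul1 | r0:Mul1,r1:2,r2:2,r3:7,r4:9,r5:8
c5: CDB Add2=4; issue MUL r3<-Mul2 | r0:Mul1,r1:2,r2:2,r3:Mul2,r4:9,r5:8
c6: CDB Add3=18; stall | r0:Mul1,r1:2,r2:2,r3:Mul2,r4:9,r5:8
c7: stall | r0:Mul1,r1:2,r2:2,r3:Mul2,r4:9,r5:8
c8: stall | r0:Mul1,r1:2,r2:2,r3:Mul2,r4:9,r5:8
c9: CDB Mul1=16; issue MUL r0<-Mul1 | r0:Mul1,r1:2,r2:2,r3:Mul2,r4:9,r5:8
c10: CDB Mul2=4; issue ADD r2<-Add1 | r0:Mul1,r1:2,r2:Add1,r3:4,r4:9,r5:8
c11: issue ADD r5<-Add2 | r0:Mul1,r1:2,r2:Add1,r3:4,r4:9,r5:Add2
c12: - | r0:Mul1,r1:2,r2:Add1,r3:4,r4:9,r5:Add2
c13: - | r0:Mul1,r1:2,r2:Add1,r3:4,r4:9,r5:Add2
c14: CDB Mul1=128 | r0:128,r1:2,r2:Add1,r3:4,r4:9,r5:Add2
c15: - | r0:128,r1:2,r2:Add1,r3:4,r4:9,r5:Add2
c16: - | r0:128,r1:2,r2:Add1,r3:4,r4:9,r5:Add2
c17: CDB Add1=137 | r0:128,r1:2,r2:137,r3:4,r4:9,r5:Add2
c18: CDB Add2=136 | r0:128,r1:2,r2:137,r3:4,r4:9,r5:136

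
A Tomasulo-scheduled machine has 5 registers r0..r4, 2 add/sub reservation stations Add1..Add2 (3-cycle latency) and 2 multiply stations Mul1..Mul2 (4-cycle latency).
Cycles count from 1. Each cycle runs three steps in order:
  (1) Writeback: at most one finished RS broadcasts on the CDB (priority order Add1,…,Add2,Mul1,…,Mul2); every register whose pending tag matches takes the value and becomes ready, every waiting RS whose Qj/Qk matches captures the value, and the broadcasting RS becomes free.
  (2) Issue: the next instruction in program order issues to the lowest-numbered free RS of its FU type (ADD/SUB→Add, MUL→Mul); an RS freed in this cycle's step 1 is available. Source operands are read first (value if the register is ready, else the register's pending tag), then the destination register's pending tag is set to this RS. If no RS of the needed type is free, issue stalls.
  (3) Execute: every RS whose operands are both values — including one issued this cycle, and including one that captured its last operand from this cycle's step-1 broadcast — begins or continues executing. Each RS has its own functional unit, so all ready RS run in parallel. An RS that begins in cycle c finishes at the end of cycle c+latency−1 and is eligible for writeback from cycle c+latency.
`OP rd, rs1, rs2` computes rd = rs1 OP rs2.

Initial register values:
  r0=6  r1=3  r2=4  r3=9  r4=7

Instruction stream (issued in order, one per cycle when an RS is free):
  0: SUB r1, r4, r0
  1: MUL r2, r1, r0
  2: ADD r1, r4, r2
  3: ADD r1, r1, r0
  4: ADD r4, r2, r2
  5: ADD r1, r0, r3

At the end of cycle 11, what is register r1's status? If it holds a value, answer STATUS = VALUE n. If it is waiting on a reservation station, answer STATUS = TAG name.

cycle 1: issue SUB r1<-Add1 // r0:6,r1:Add1,r2:4,r3:9,r4:7
cycle 2: issue MUL r2<-Mul1 // r0:6,r1:Add1,r2:Mul1,r3:9,r4:7
cycle 3: issue ADD r1<-Add2 // r0:6,r1:Add2,r2:Mul1,r3:9,r4:7
cycle 4: CDB Add1=1; issue ADD r1<-Add1 // r0:6,r1:Add1,r2:Mul1,r3:9,r4:7
cycle 5: stall // r0:6,r1:Add1,r2:Mul1,r3:9,r4:7
cycle 6: stall // r0:6,r1:Add1,r2:Mul1,r3:9,r4:7
cycle 7: stall // r0:6,r1:Add1,r2:Mul1,r3:9,r4:7
cycle 8: CDB Mul1=6; stall // r0:6,r1:Add1,r2:6,r3:9,r4:7
cycle 9: stall // r0:6,r1:Add1,r2:6,r3:9,r4:7
cycle 10: stall // r0:6,r1:Add1,r2:6,r3:9,r4:7
cycle 11: CDB Add2=13; issue ADD r4<-Add2 // r0:6,r1:Add1,r2:6,r3:9,r4:Add2

STATUS = TAG Add1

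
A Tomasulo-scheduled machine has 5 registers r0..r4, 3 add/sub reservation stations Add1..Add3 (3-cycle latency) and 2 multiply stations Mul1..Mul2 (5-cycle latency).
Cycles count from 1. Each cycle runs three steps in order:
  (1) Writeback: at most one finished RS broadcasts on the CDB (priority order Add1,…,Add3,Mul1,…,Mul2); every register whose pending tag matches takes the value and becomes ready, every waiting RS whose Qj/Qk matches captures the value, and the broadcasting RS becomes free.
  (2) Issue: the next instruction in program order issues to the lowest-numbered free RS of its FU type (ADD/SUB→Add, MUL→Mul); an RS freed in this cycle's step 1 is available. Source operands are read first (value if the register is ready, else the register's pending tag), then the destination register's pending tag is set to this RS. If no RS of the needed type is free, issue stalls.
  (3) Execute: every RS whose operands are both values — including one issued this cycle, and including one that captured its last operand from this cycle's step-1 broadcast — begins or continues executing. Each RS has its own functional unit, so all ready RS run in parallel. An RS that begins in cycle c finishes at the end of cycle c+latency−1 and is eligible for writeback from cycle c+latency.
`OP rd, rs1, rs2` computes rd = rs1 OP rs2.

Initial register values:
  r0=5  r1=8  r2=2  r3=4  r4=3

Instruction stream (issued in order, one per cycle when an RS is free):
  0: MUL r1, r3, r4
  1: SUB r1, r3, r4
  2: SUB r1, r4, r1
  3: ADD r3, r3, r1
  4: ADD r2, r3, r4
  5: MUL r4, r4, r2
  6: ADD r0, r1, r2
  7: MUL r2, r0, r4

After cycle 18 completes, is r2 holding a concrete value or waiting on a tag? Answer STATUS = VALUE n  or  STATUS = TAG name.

STATUS = TAG Mul2

cycle 1: issue MUL r1<-Mul1 // r0:5,r1:Mul1,r2:2,r3:4,r4:3
cycle 2: issue SUB r1<-Add1 // r0:5,r1:Add1,r2:2,r3:4,r4:3
cycle 3: issue SUB r1<-Add2 // r0:5,r1:Add2,r2:2,r3:4,r4:3
cycle 4: issue ADD r3<-Add3 // r0:5,r1:Add2,r2:2,r3:Add3,r4:3
cycle 5: CDB Add1=1; issue ADD r2<-Add1 // r0:5,r1:Add2,r2:Add1,r3:Add3,r4:3
cycle 6: CDB Mul1=12; issue MUL r4<-Mul1 // r0:5,r1:Add2,r2:Add1,r3:Add3,r4:Mul1
cycle 7: stall // r0:5,r1:Add2,r2:Add1,r3:Add3,r4:Mul1
cycle 8: CDB Add2=2; issue ADD r0<-Add2 // r0:Add2,r1:2,r2:Add1,r3:Add3,r4:Mul1
cycle 9: issue MUL r2<-Mul2 // r0:Add2,r1:2,r2:Mul2,r3:Add3,r4:Mul1
cycle 10: - // r0:Add2,r1:2,r2:Mul2,r3:Add3,r4:Mul1
cycle 11: CDB Add3=6 // r0:Add2,r1:2,r2:Mul2,r3:6,r4:Mul1
cycle 12: - // r0:Add2,r1:2,r2:Mul2,r3:6,r4:Mul1
cycle 13: - // r0:Add2,r1:2,r2:Mul2,r3:6,r4:Mul1
cycle 14: CDB Add1=9 // r0:Add2,r1:2,r2:Mul2,r3:6,r4:Mul1
cycle 15: - // r0:Add2,r1:2,r2:Mul2,r3:6,r4:Mul1
cycle 16: - // r0:Add2,r1:2,r2:Mul2,r3:6,r4:Mul1
cycle 17: CDB Add2=11 // r0:11,r1:2,r2:Mul2,r3:6,r4:Mul1
cycle 18: - // r0:11,r1:2,r2:Mul2,r3:6,r4:Mul1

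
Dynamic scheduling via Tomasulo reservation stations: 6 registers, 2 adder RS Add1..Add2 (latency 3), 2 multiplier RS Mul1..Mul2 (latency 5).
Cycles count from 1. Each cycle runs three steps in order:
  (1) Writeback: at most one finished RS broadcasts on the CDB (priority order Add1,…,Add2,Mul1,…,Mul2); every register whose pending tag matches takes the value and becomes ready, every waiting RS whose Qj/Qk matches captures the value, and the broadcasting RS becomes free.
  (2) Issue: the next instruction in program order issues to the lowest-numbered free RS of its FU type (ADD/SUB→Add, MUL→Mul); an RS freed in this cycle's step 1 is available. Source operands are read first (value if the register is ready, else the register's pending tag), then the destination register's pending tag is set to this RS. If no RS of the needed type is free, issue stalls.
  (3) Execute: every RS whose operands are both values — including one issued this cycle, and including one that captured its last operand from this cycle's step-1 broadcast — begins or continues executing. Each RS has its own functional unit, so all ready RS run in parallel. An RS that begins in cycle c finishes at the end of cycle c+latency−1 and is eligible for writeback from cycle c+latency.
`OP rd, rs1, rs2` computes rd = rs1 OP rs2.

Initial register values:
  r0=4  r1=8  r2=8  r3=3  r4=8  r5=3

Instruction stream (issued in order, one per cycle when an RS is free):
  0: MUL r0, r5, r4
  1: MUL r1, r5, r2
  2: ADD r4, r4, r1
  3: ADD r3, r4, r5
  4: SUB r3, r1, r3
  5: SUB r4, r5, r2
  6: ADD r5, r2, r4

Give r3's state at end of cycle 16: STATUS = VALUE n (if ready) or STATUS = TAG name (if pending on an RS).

STATUS = VALUE -11

  c1: issue MUL r0<-Mul1  regs: r0:Mul1,r1:8,r2:8,r3:3,r4:8,r5:3
  c2: issue MUL r1<-Mul2  regs: r0:Mul1,r1:Mul2,r2:8,r3:3,r4:8,r5:3
  c3: issue ADD r4<-Add1  regs: r0:Mul1,r1:Mul2,r2:8,r3:3,r4:Add1,r5:3
  c4: issue ADD r3<-Add2  regs: r0:Mul1,r1:Mul2,r2:8,r3:Add2,r4:Add1,r5:3
  c5: stall  regs: r0:Mul1,r1:Mul2,r2:8,r3:Add2,r4:Add1,r5:3
  c6: CDB Mul1=24; stall  regs: r0:24,r1:Mul2,r2:8,r3:Add2,r4:Add1,r5:3
  c7: CDB Mul2=24; stall  regs: r0:24,r1:24,r2:8,r3:Add2,r4:Add1,r5:3
  c8: stall  regs: r0:24,r1:24,r2:8,r3:Add2,r4:Add1,r5:3
  c9: stall  regs: r0:24,r1:24,r2:8,r3:Add2,r4:Add1,r5:3
  c10: CDB Add1=32; issue SUB r3<-Add1  regs: r0:24,r1:24,r2:8,r3:Add1,r4:32,r5:3
  c11: stall  regs: r0:24,r1:24,r2:8,r3:Add1,r4:32,r5:3
  c12: stall  regs: r0:24,r1:24,r2:8,r3:Add1,r4:32,r5:3
  c13: CDB Add2=35; issue SUB r4<-Add2  regs: r0:24,r1:24,r2:8,r3:Add1,r4:Add2,r5:3
  c14: stall  regs: r0:24,r1:24,r2:8,r3:Add1,r4:Add2,r5:3
  c15: stall  regs: r0:24,r1:24,r2:8,r3:Add1,r4:Add2,r5:3
  c16: CDB Add1=-11; issue ADD r5<-Add1  regs: r0:24,r1:24,r2:8,r3:-11,r4:Add2,r5:Add1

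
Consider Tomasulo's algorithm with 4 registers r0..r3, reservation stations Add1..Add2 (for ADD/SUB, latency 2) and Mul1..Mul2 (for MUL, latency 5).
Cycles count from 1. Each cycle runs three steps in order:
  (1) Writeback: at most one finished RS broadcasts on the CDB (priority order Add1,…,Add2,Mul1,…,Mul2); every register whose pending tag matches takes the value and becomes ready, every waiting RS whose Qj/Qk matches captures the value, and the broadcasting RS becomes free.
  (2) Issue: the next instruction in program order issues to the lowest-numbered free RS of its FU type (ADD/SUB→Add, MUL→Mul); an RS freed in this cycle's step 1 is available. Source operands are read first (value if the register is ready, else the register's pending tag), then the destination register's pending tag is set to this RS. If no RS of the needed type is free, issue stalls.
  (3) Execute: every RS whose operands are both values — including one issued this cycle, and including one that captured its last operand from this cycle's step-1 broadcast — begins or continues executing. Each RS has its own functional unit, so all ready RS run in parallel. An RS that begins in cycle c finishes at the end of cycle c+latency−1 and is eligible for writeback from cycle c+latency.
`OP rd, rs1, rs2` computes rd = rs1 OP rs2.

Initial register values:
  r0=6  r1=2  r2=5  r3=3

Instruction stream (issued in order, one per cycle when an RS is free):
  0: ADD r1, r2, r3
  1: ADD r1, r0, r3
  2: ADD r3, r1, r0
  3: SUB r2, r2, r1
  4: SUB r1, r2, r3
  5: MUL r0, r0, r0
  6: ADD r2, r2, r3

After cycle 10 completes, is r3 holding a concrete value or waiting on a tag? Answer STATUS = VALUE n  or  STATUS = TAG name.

STATUS = VALUE 15

  c1: issue ADD r1<-Add1  regs: r0:6,r1:Add1,r2:5,r3:3
  c2: issue ADD r1<-Add2  regs: r0:6,r1:Add2,r2:5,r3:3
  c3: CDB Add1=8; issue ADD r3<-Add1  regs: r0:6,r1:Add2,r2:5,r3:Add1
  c4: CDB Add2=9; issue SUB r2<-Add2  regs: r0:6,r1:9,r2:Add2,r3:Add1
  c5: stall  regs: r0:6,r1:9,r2:Add2,r3:Add1
  c6: CDB Add1=15; issue SUB r1<-Add1  regs: r0:6,r1:Add1,r2:Add2,r3:15
  c7: CDB Add2=-4; issue MUL r0<-Mul1  regs: r0:Mul1,r1:Add1,r2:-4,r3:15
  c8: issue ADD r2<-Add2  regs: r0:Mul1,r1:Add1,r2:Add2,r3:15
  c9: CDB Add1=-19  regs: r0:Mul1,r1:-19,r2:Add2,r3:15
  c10: CDB Add2=11  regs: r0:Mul1,r1:-19,r2:11,r3:15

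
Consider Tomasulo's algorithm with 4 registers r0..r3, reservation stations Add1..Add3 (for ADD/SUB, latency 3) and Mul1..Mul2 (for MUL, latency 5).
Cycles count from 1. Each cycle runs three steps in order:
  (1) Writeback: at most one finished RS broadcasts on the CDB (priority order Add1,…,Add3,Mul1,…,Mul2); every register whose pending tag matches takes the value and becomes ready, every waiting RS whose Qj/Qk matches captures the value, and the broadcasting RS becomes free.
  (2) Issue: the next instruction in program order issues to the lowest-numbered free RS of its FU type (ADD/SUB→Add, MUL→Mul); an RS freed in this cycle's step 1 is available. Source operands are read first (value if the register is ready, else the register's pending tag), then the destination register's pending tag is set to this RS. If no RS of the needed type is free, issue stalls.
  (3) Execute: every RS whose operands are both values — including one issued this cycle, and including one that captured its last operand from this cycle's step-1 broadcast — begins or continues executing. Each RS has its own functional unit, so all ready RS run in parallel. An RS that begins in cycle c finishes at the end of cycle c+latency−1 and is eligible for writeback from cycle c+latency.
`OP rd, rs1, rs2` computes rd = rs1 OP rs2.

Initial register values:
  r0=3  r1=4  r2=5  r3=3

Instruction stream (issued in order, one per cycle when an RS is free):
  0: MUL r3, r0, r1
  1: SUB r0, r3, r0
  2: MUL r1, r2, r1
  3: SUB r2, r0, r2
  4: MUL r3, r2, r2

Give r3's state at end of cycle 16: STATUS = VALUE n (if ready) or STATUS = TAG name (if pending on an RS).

STATUS = TAG Mul1

  c1: issue MUL r3<-Mul1  regs: r0:3,r1:4,r2:5,r3:Mul1
  c2: issue SUB r0<-Add1  regs: r0:Add1,r1:4,r2:5,r3:Mul1
  c3: issue MUL r1<-Mul2  regs: r0:Add1,r1:Mul2,r2:5,r3:Mul1
  c4: issue SUB r2<-Add2  regs: r0:Add1,r1:Mul2,r2:Add2,r3:Mul1
  c5: stall  regs: r0:Add1,r1:Mul2,r2:Add2,r3:Mul1
  c6: CDB Mul1=12; issue MUL r3<-Mul1  regs: r0:Add1,r1:Mul2,r2:Add2,r3:Mul1
  c7: -  regs: r0:Add1,r1:Mul2,r2:Add2,r3:Mul1
  c8: CDB Mul2=20  regs: r0:Add1,r1:20,r2:Add2,r3:Mul1
  c9: CDB Add1=9  regs: r0:9,r1:20,r2:Add2,r3:Mul1
  c10: -  regs: r0:9,r1:20,r2:Add2,r3:Mul1
  c11: -  regs: r0:9,r1:20,r2:Add2,r3:Mul1
  c12: CDB Add2=4  regs: r0:9,r1:20,r2:4,r3:Mul1
  c13: -  regs: r0:9,r1:20,r2:4,r3:Mul1
  c14: -  regs: r0:9,r1:20,r2:4,r3:Mul1
  c15: -  regs: r0:9,r1:20,r2:4,r3:Mul1
  c16: -  regs: r0:9,r1:20,r2:4,r3:Mul1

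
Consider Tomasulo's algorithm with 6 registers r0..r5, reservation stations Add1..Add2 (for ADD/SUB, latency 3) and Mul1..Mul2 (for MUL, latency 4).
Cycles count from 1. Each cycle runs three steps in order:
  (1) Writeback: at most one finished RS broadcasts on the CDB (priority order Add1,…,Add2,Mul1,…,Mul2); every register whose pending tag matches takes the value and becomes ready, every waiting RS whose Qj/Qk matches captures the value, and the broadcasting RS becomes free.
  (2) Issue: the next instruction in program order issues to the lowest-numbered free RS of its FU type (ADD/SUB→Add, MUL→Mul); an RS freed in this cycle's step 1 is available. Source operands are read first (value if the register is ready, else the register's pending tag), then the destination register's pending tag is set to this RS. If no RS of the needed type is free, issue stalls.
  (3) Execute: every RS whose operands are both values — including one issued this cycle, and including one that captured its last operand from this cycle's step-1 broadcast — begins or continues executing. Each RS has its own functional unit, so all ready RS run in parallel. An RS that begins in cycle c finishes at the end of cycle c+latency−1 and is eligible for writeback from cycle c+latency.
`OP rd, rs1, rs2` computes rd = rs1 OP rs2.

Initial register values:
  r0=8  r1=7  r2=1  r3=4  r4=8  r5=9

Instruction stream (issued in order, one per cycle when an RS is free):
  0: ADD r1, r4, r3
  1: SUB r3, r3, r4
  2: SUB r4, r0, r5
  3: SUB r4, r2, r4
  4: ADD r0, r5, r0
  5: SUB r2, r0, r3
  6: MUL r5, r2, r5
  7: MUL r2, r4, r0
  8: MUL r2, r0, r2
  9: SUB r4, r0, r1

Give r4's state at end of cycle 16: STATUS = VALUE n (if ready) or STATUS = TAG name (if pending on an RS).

STATUS = VALUE 2

  c1: issue ADD r1<-Add1  regs: r0:8,r1:Add1,r2:1,r3:4,r4:8,r5:9
  c2: issue SUB r3<-Add2  regs: r0:8,r1:Add1,r2:1,r3:Add2,r4:8,r5:9
  c3: stall  regs: r0:8,r1:Add1,r2:1,r3:Add2,r4:8,r5:9
  c4: CDB Add1=12; issue SUB r4<-Add1  regs: r0:8,r1:12,r2:1,r3:Add2,r4:Add1,r5:9
  c5: CDB Add2=-4; issue SUB r4<-Add2  regs: r0:8,r1:12,r2:1,r3:-4,r4:Add2,r5:9
  c6: stall  regs: r0:8,r1:12,r2:1,r3:-4,r4:Add2,r5:9
  c7: CDB Add1=-1; issue ADD r0<-Add1  regs: r0:Add1,r1:12,r2:1,r3:-4,r4:Add2,r5:9
  c8: stall  regs: r0:Add1,r1:12,r2:1,r3:-4,r4:Add2,r5:9
  c9: stall  regs: r0:Add1,r1:12,r2:1,r3:-4,r4:Add2,r5:9
  c10: CDB Add1=17; issue SUB r2<-Add1  regs: r0:17,r1:12,r2:Add1,r3:-4,r4:Add2,r5:9
  c11: CDB Add2=2; issue MUL r5<-Mul1  regs: r0:17,r1:12,r2:Add1,r3:-4,r4:2,r5:Mul1
  c12: issue MUL r2<-Mul2  regs: r0:17,r1:12,r2:Mul2,r3:-4,r4:2,r5:Mul1
  c13: CDB Add1=21; stall  regs: r0:17,r1:12,r2:Mul2,r3:-4,r4:2,r5:Mul1
  c14: stall  regs: r0:17,r1:12,r2:Mul2,r3:-4,r4:2,r5:Mul1
  c15: stall  regs: r0:17,r1:12,r2:Mul2,r3:-4,r4:2,r5:Mul1
  c16: CDB Mul2=34; issue MUL r2<-Mul2  regs: r0:17,r1:12,r2:Mul2,r3:-4,r4:2,r5:Mul1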